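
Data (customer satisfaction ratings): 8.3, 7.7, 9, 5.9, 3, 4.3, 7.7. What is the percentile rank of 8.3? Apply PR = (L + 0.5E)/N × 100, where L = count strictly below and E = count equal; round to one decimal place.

78.6

N = 7.
Strictly below 8.3: 5. Equal to 8.3: 1.
PR = (5 + 0.5·1)/7 × 100 = 78.6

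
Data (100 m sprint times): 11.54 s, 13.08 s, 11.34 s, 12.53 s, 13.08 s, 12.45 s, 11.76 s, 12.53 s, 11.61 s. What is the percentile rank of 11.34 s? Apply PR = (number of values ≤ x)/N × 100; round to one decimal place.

N = 9.
Strictly below 11.34: 0. Equal to 11.34: 1.
PR = 1/9 × 100 = 11.1

11.1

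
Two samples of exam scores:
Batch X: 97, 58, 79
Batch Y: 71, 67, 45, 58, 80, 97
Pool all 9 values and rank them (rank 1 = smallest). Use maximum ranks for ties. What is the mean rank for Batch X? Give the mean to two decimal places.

Sorted (ascending): 45, 58, 58, 67, 71, 79, 80, 97, 97
The 2 values of 58 occupy positions 2–3 → each gets rank 3.
The 2 values of 97 occupy positions 8–9 → each gets rank 9.
Batch X values → pooled ranks: 97→9, 58→3, 79→6
Mean rank = (9 + 3 + 6) / 3 = 6.00

6.00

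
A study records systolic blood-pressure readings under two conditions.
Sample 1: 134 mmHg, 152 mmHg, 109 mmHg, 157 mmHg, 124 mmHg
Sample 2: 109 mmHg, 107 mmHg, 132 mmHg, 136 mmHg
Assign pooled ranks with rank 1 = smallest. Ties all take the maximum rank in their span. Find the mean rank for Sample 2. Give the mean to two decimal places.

4.00

Sorted (ascending): 107, 109, 109, 124, 132, 134, 136, 152, 157
The 2 values of 109 occupy positions 2–3 → each gets rank 3.
Sample 2 values → pooled ranks: 109→3, 107→1, 132→5, 136→7
Mean rank = (3 + 1 + 5 + 7) / 4 = 4.00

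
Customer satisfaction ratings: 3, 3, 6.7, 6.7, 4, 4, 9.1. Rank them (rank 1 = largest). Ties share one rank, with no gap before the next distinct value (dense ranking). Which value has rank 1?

9.1

Sorted (descending): 9.1, 6.7, 6.7, 4, 4, 3, 3
The 2 values of 6.7 share dense rank 2.
The 2 values of 4 share dense rank 3.
The 2 values of 3 share dense rank 4.
Remaining distinct values take the next consecutive integers.
Rank 1 → value 9.1.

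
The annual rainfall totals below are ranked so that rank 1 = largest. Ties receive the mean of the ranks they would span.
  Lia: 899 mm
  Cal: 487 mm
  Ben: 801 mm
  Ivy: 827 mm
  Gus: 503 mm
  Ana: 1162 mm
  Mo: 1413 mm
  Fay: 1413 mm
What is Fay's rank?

Sorted (descending): 1413, 1413, 1162, 899, 827, 801, 503, 487
The 2 values of 1413 occupy positions 1–2 → average rank (1+2)/2 = 1.5.
Fay has value 1413 mm → rank 1.5.

1.5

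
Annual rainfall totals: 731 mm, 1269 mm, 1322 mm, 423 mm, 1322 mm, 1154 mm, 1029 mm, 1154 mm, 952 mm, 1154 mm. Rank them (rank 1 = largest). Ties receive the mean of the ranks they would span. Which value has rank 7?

Sorted (descending): 1322, 1322, 1269, 1154, 1154, 1154, 1029, 952, 731, 423
The 2 values of 1322 occupy positions 1–2 → average rank (1+2)/2 = 1.5.
The 3 values of 1154 occupy positions 4–6 → average rank 5.
Rank 7 → value 1029.

1029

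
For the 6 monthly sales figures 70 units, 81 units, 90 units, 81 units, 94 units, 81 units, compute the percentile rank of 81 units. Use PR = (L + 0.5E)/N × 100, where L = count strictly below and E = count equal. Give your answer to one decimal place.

N = 6.
Strictly below 81: 1. Equal to 81: 3.
PR = (1 + 0.5·3)/6 × 100 = 41.7

41.7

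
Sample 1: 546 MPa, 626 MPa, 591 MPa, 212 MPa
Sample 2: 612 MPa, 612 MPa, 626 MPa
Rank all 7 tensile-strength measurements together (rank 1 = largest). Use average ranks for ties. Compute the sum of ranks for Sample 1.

Sorted (descending): 626, 626, 612, 612, 591, 546, 212
The 2 values of 626 occupy positions 1–2 → average rank (1+2)/2 = 1.5.
The 2 values of 612 occupy positions 3–4 → average rank (3+4)/2 = 3.5.
Sample 1 values → pooled ranks: 546→6, 626→1.5, 591→5, 212→7
Rank sum = 6 + 1.5 + 5 + 7 = 19.5

19.5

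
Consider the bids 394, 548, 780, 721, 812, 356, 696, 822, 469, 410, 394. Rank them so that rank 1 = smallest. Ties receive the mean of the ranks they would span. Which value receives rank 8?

721

Sorted (ascending): 356, 394, 394, 410, 469, 548, 696, 721, 780, 812, 822
The 2 values of 394 occupy positions 2–3 → average rank (2+3)/2 = 2.5.
Rank 8 → value 721.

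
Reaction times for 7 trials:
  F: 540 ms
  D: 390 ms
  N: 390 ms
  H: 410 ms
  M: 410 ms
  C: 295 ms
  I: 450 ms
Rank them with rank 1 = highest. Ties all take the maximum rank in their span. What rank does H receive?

4

Sorted (descending): 540, 450, 410, 410, 390, 390, 295
The 2 values of 410 occupy positions 3–4 → each gets rank 4.
The 2 values of 390 occupy positions 5–6 → each gets rank 6.
H has value 410 ms → rank 4.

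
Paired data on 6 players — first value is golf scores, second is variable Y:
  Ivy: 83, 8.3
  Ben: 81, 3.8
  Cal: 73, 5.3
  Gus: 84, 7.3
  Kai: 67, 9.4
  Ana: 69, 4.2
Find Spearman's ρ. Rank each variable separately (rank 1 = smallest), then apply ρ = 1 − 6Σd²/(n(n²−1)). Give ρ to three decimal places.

-0.086

Ranks of variable 1: 5, 4, 3, 6, 1, 2
Ranks of variable 2: 5, 1, 3, 4, 6, 2
d = r₁ − r₂: 0, 3, 0, 2, -5, 0
d²: 0, 9, 0, 4, 25, 0; Σd² = 38
ρ = 1 − 6·38/(6·35) = 1 − 228/210 = -0.086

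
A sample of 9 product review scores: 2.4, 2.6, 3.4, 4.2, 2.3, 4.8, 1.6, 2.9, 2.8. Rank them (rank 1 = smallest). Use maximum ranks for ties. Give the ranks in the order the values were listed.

3, 4, 7, 8, 2, 9, 1, 6, 5

Sorted (ascending): 1.6, 2.3, 2.4, 2.6, 2.8, 2.9, 3.4, 4.2, 4.8
No ties — each value takes its position as its rank.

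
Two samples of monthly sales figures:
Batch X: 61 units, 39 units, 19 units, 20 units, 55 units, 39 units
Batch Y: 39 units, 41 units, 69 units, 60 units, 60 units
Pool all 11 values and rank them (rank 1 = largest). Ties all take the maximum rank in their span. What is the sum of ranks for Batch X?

Sorted (descending): 69, 61, 60, 60, 55, 41, 39, 39, 39, 20, 19
The 2 values of 60 occupy positions 3–4 → each gets rank 4.
The 3 values of 39 occupy positions 7–9 → each gets rank 9.
Batch X values → pooled ranks: 61→2, 39→9, 19→11, 20→10, 55→5, 39→9
Rank sum = 2 + 9 + 11 + 10 + 5 + 9 = 46

46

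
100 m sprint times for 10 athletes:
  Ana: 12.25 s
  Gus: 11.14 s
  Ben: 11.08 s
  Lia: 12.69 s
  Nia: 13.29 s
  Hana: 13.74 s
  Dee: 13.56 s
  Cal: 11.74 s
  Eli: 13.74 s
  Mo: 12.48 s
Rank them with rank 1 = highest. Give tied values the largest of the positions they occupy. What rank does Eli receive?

Sorted (descending): 13.74, 13.74, 13.56, 13.29, 12.69, 12.48, 12.25, 11.74, 11.14, 11.08
The 2 values of 13.74 occupy positions 1–2 → each gets rank 2.
Eli has value 13.74 s → rank 2.

2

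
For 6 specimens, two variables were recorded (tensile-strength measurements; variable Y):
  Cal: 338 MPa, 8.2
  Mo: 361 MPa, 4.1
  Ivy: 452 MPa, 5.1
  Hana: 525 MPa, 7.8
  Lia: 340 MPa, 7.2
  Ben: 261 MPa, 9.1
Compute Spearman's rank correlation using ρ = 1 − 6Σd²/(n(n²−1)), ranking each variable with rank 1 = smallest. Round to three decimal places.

-0.600

Ranks of variable 1: 2, 4, 5, 6, 3, 1
Ranks of variable 2: 5, 1, 2, 4, 3, 6
d = r₁ − r₂: -3, 3, 3, 2, 0, -5
d²: 9, 9, 9, 4, 0, 25; Σd² = 56
ρ = 1 − 6·56/(6·35) = 1 − 336/210 = -0.600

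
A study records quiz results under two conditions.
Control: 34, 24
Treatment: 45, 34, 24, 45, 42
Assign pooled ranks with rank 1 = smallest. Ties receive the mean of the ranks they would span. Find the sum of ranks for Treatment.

23

Sorted (ascending): 24, 24, 34, 34, 42, 45, 45
The 2 values of 24 occupy positions 1–2 → average rank (1+2)/2 = 1.5.
The 2 values of 34 occupy positions 3–4 → average rank (3+4)/2 = 3.5.
The 2 values of 45 occupy positions 6–7 → average rank (6+7)/2 = 6.5.
Treatment values → pooled ranks: 45→6.5, 34→3.5, 24→1.5, 45→6.5, 42→5
Rank sum = 6.5 + 3.5 + 1.5 + 6.5 + 5 = 23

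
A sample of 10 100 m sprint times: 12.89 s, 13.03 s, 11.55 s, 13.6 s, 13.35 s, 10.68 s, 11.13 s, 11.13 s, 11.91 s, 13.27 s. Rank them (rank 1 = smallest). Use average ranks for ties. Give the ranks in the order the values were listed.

Sorted (ascending): 10.68, 11.13, 11.13, 11.55, 11.91, 12.89, 13.03, 13.27, 13.35, 13.6
The 2 values of 11.13 occupy positions 2–3 → average rank (2+3)/2 = 2.5.

6, 7, 4, 10, 9, 1, 2.5, 2.5, 5, 8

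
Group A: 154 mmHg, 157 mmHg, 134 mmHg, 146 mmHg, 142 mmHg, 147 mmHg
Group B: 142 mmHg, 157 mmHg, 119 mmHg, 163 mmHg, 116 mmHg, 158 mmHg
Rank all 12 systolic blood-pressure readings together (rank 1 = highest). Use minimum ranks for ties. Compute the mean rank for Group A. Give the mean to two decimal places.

6.50

Sorted (descending): 163, 158, 157, 157, 154, 147, 146, 142, 142, 134, 119, 116
The 2 values of 157 occupy positions 3–4 → each gets rank 3.
The 2 values of 142 occupy positions 8–9 → each gets rank 8.
Group A values → pooled ranks: 154→5, 157→3, 134→10, 146→7, 142→8, 147→6
Mean rank = (5 + 3 + 10 + 7 + 8 + 6) / 6 = 6.50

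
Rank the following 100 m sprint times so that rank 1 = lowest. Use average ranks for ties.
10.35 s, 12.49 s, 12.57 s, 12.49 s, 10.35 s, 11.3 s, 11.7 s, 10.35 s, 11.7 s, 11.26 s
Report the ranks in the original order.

Sorted (ascending): 10.35, 10.35, 10.35, 11.26, 11.3, 11.7, 11.7, 12.49, 12.49, 12.57
The 3 values of 10.35 occupy positions 1–3 → average rank 2.
The 2 values of 11.7 occupy positions 6–7 → average rank (6+7)/2 = 6.5.
The 2 values of 12.49 occupy positions 8–9 → average rank (8+9)/2 = 8.5.

2, 8.5, 10, 8.5, 2, 5, 6.5, 2, 6.5, 4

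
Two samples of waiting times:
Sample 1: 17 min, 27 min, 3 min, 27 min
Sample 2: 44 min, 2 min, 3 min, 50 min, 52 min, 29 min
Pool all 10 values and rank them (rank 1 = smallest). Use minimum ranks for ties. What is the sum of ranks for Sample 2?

37

Sorted (ascending): 2, 3, 3, 17, 27, 27, 29, 44, 50, 52
The 2 values of 3 occupy positions 2–3 → each gets rank 2.
The 2 values of 27 occupy positions 5–6 → each gets rank 5.
Sample 2 values → pooled ranks: 44→8, 2→1, 3→2, 50→9, 52→10, 29→7
Rank sum = 8 + 1 + 2 + 9 + 10 + 7 = 37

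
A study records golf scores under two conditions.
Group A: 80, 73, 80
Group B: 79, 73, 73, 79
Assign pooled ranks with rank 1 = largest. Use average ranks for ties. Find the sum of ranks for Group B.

19

Sorted (descending): 80, 80, 79, 79, 73, 73, 73
The 2 values of 80 occupy positions 1–2 → average rank (1+2)/2 = 1.5.
The 2 values of 79 occupy positions 3–4 → average rank (3+4)/2 = 3.5.
The 3 values of 73 occupy positions 5–7 → average rank 6.
Group B values → pooled ranks: 79→3.5, 73→6, 73→6, 79→3.5
Rank sum = 3.5 + 6 + 6 + 3.5 = 19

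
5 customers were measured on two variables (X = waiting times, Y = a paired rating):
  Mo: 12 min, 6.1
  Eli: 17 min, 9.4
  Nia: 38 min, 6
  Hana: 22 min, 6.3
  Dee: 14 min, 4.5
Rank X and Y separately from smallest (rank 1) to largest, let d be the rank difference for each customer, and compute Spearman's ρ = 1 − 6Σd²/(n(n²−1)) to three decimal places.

0.100

Ranks of variable 1: 1, 3, 5, 4, 2
Ranks of variable 2: 3, 5, 2, 4, 1
d = r₁ − r₂: -2, -2, 3, 0, 1
d²: 4, 4, 9, 0, 1; Σd² = 18
ρ = 1 − 6·18/(5·24) = 1 − 108/120 = 0.100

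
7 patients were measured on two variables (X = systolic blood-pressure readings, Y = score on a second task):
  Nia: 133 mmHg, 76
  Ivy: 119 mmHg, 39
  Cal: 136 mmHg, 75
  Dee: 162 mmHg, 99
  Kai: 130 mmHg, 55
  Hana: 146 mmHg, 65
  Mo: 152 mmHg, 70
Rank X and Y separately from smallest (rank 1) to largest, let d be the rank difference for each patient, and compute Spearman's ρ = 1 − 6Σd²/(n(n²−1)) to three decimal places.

Ranks of variable 1: 3, 1, 4, 7, 2, 5, 6
Ranks of variable 2: 6, 1, 5, 7, 2, 3, 4
d = r₁ − r₂: -3, 0, -1, 0, 0, 2, 2
d²: 9, 0, 1, 0, 0, 4, 4; Σd² = 18
ρ = 1 − 6·18/(7·48) = 1 − 108/336 = 0.679

0.679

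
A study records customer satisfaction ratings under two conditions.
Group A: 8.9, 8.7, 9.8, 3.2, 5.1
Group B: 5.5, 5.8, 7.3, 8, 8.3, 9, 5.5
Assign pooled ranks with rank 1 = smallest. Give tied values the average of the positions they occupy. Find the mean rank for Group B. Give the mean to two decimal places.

Sorted (ascending): 3.2, 5.1, 5.5, 5.5, 5.8, 7.3, 8, 8.3, 8.7, 8.9, 9, 9.8
The 2 values of 5.5 occupy positions 3–4 → average rank (3+4)/2 = 3.5.
Group B values → pooled ranks: 5.5→3.5, 5.8→5, 7.3→6, 8→7, 8.3→8, 9→11, 5.5→3.5
Mean rank = (3.5 + 5 + 6 + 7 + 8 + 11 + 3.5) / 7 = 6.29

6.29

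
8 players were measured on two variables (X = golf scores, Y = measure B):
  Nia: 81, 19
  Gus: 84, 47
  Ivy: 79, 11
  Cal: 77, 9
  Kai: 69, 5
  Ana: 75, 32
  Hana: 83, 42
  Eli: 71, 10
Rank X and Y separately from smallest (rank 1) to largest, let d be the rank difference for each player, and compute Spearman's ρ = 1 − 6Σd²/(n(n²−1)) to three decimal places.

0.810

Ranks of variable 1: 6, 8, 5, 4, 1, 3, 7, 2
Ranks of variable 2: 5, 8, 4, 2, 1, 6, 7, 3
d = r₁ − r₂: 1, 0, 1, 2, 0, -3, 0, -1
d²: 1, 0, 1, 4, 0, 9, 0, 1; Σd² = 16
ρ = 1 − 6·16/(8·63) = 1 − 96/504 = 0.810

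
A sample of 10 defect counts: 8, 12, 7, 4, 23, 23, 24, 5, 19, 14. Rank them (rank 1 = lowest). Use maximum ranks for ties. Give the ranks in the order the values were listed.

4, 5, 3, 1, 9, 9, 10, 2, 7, 6

Sorted (ascending): 4, 5, 7, 8, 12, 14, 19, 23, 23, 24
The 2 values of 23 occupy positions 8–9 → each gets rank 9.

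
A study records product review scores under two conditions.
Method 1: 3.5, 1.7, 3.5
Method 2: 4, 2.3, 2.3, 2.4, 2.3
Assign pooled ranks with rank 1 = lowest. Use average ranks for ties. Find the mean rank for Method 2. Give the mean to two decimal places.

4.40

Sorted (ascending): 1.7, 2.3, 2.3, 2.3, 2.4, 3.5, 3.5, 4
The 3 values of 2.3 occupy positions 2–4 → average rank 3.
The 2 values of 3.5 occupy positions 6–7 → average rank (6+7)/2 = 6.5.
Method 2 values → pooled ranks: 4→8, 2.3→3, 2.3→3, 2.4→5, 2.3→3
Mean rank = (8 + 3 + 3 + 5 + 3) / 5 = 4.40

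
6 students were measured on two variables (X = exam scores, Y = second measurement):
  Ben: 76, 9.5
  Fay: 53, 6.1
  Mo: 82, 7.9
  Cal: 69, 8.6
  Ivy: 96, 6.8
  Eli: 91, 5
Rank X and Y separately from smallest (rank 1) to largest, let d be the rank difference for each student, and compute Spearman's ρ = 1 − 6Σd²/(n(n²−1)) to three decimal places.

Ranks of variable 1: 3, 1, 4, 2, 6, 5
Ranks of variable 2: 6, 2, 4, 5, 3, 1
d = r₁ − r₂: -3, -1, 0, -3, 3, 4
d²: 9, 1, 0, 9, 9, 16; Σd² = 44
ρ = 1 − 6·44/(6·35) = 1 − 264/210 = -0.257

-0.257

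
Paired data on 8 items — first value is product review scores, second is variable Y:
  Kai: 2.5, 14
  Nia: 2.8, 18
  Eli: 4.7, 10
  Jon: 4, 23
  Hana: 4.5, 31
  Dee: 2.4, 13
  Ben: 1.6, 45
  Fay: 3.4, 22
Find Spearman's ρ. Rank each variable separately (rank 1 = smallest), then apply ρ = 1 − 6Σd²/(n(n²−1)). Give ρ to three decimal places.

-0.167

Ranks of variable 1: 3, 4, 8, 6, 7, 2, 1, 5
Ranks of variable 2: 3, 4, 1, 6, 7, 2, 8, 5
d = r₁ − r₂: 0, 0, 7, 0, 0, 0, -7, 0
d²: 0, 0, 49, 0, 0, 0, 49, 0; Σd² = 98
ρ = 1 − 6·98/(8·63) = 1 − 588/504 = -0.167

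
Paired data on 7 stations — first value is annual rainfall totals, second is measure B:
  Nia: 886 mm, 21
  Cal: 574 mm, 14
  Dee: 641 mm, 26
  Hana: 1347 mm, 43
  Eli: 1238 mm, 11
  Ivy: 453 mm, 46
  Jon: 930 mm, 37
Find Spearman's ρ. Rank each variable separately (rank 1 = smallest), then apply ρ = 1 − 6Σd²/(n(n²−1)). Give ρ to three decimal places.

-0.143

Ranks of variable 1: 4, 2, 3, 7, 6, 1, 5
Ranks of variable 2: 3, 2, 4, 6, 1, 7, 5
d = r₁ − r₂: 1, 0, -1, 1, 5, -6, 0
d²: 1, 0, 1, 1, 25, 36, 0; Σd² = 64
ρ = 1 − 6·64/(7·48) = 1 − 384/336 = -0.143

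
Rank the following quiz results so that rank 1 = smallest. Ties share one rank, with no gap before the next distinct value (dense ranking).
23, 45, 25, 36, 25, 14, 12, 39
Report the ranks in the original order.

3, 7, 4, 5, 4, 2, 1, 6

Sorted (ascending): 12, 14, 23, 25, 25, 36, 39, 45
The 2 values of 25 share dense rank 4.
Remaining distinct values take the next consecutive integers.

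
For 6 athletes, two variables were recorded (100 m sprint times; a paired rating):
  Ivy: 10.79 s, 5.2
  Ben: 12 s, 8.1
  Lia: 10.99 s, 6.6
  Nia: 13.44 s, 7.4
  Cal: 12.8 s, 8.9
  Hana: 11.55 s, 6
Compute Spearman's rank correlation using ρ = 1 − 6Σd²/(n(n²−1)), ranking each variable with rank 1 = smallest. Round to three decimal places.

Ranks of variable 1: 1, 4, 2, 6, 5, 3
Ranks of variable 2: 1, 5, 3, 4, 6, 2
d = r₁ − r₂: 0, -1, -1, 2, -1, 1
d²: 0, 1, 1, 4, 1, 1; Σd² = 8
ρ = 1 − 6·8/(6·35) = 1 − 48/210 = 0.771

0.771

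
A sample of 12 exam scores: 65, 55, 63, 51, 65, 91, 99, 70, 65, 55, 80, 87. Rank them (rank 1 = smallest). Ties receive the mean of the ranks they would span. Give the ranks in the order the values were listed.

6, 2.5, 4, 1, 6, 11, 12, 8, 6, 2.5, 9, 10

Sorted (ascending): 51, 55, 55, 63, 65, 65, 65, 70, 80, 87, 91, 99
The 2 values of 55 occupy positions 2–3 → average rank (2+3)/2 = 2.5.
The 3 values of 65 occupy positions 5–7 → average rank 6.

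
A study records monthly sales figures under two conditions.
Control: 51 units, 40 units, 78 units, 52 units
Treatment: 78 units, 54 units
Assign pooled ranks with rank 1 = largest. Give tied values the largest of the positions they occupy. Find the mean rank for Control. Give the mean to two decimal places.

4.25

Sorted (descending): 78, 78, 54, 52, 51, 40
The 2 values of 78 occupy positions 1–2 → each gets rank 2.
Control values → pooled ranks: 51→5, 40→6, 78→2, 52→4
Mean rank = (5 + 6 + 2 + 4) / 4 = 4.25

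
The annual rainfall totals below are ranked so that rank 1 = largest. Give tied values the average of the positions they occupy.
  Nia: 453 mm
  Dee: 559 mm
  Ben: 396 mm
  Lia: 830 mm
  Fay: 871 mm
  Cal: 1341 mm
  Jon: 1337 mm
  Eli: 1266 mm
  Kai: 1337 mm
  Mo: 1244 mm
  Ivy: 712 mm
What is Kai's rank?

Sorted (descending): 1341, 1337, 1337, 1266, 1244, 871, 830, 712, 559, 453, 396
The 2 values of 1337 occupy positions 2–3 → average rank (2+3)/2 = 2.5.
Kai has value 1337 mm → rank 2.5.

2.5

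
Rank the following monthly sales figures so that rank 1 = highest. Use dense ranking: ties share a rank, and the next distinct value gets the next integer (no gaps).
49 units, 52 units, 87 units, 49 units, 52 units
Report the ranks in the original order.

Sorted (descending): 87, 52, 52, 49, 49
The 2 values of 52 share dense rank 2.
The 2 values of 49 share dense rank 3.
Remaining distinct values take the next consecutive integers.

3, 2, 1, 3, 2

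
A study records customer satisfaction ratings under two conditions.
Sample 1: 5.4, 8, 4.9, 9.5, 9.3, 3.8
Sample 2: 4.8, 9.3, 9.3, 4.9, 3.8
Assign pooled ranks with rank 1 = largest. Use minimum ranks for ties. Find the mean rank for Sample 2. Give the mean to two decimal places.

Sorted (descending): 9.5, 9.3, 9.3, 9.3, 8, 5.4, 4.9, 4.9, 4.8, 3.8, 3.8
The 3 values of 9.3 occupy positions 2–4 → each gets rank 2.
The 2 values of 4.9 occupy positions 7–8 → each gets rank 7.
The 2 values of 3.8 occupy positions 10–11 → each gets rank 10.
Sample 2 values → pooled ranks: 4.8→9, 9.3→2, 9.3→2, 4.9→7, 3.8→10
Mean rank = (9 + 2 + 2 + 7 + 10) / 5 = 6.00

6.00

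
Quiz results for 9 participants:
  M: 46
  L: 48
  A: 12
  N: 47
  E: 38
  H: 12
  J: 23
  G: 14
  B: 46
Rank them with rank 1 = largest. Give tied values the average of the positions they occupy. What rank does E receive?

5

Sorted (descending): 48, 47, 46, 46, 38, 23, 14, 12, 12
The 2 values of 46 occupy positions 3–4 → average rank (3+4)/2 = 3.5.
The 2 values of 12 occupy positions 8–9 → average rank (8+9)/2 = 8.5.
E has value 38 → rank 5.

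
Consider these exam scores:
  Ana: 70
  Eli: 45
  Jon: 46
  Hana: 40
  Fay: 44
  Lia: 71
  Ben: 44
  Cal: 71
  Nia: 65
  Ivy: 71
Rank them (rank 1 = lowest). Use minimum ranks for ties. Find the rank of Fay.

Sorted (ascending): 40, 44, 44, 45, 46, 65, 70, 71, 71, 71
The 2 values of 44 occupy positions 2–3 → each gets rank 2.
The 3 values of 71 occupy positions 8–10 → each gets rank 8.
Fay has value 44 → rank 2.

2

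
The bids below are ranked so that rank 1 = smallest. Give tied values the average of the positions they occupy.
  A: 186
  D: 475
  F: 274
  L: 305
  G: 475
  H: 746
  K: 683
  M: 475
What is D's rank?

5

Sorted (ascending): 186, 274, 305, 475, 475, 475, 683, 746
The 3 values of 475 occupy positions 4–6 → average rank 5.
D has value 475 → rank 5.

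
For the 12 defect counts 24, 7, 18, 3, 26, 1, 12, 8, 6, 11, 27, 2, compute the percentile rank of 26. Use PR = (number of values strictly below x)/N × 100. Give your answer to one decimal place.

N = 12.
Strictly below 26: 10. Equal to 26: 1.
PR = 10/12 × 100 = 83.3

83.3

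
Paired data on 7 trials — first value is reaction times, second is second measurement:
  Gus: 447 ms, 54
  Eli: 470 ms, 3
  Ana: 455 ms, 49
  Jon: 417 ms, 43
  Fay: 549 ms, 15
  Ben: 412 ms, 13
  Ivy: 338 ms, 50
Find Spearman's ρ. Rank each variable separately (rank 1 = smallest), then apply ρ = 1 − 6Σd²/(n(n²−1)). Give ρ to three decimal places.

Ranks of variable 1: 4, 6, 5, 3, 7, 2, 1
Ranks of variable 2: 7, 1, 5, 4, 3, 2, 6
d = r₁ − r₂: -3, 5, 0, -1, 4, 0, -5
d²: 9, 25, 0, 1, 16, 0, 25; Σd² = 76
ρ = 1 − 6·76/(7·48) = 1 − 456/336 = -0.357

-0.357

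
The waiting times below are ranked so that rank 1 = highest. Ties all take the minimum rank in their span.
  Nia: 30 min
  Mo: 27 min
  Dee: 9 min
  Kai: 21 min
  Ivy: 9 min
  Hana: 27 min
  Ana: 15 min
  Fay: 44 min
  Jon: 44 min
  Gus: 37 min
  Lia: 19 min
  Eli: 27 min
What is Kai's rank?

8

Sorted (descending): 44, 44, 37, 30, 27, 27, 27, 21, 19, 15, 9, 9
The 2 values of 44 occupy positions 1–2 → each gets rank 1.
The 3 values of 27 occupy positions 5–7 → each gets rank 5.
The 2 values of 9 occupy positions 11–12 → each gets rank 11.
Kai has value 21 min → rank 8.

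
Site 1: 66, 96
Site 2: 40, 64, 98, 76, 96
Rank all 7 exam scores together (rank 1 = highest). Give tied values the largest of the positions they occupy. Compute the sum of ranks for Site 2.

Sorted (descending): 98, 96, 96, 76, 66, 64, 40
The 2 values of 96 occupy positions 2–3 → each gets rank 3.
Site 2 values → pooled ranks: 40→7, 64→6, 98→1, 76→4, 96→3
Rank sum = 7 + 6 + 1 + 4 + 3 = 21

21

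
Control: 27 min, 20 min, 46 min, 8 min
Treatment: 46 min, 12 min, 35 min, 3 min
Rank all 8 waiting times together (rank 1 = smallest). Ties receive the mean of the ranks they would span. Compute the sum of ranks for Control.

18.5

Sorted (ascending): 3, 8, 12, 20, 27, 35, 46, 46
The 2 values of 46 occupy positions 7–8 → average rank (7+8)/2 = 7.5.
Control values → pooled ranks: 27→5, 20→4, 46→7.5, 8→2
Rank sum = 5 + 4 + 7.5 + 2 = 18.5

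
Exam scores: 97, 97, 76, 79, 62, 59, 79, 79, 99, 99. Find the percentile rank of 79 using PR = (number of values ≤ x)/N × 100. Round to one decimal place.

60.0

N = 10.
Strictly below 79: 3. Equal to 79: 3.
PR = 6/10 × 100 = 60.0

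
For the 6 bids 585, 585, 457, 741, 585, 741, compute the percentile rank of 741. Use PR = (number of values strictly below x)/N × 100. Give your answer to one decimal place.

N = 6.
Strictly below 741: 4. Equal to 741: 2.
PR = 4/6 × 100 = 66.7

66.7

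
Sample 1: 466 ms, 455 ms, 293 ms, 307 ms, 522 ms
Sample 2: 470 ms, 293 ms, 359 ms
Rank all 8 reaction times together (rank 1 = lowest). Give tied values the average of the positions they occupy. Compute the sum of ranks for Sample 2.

Sorted (ascending): 293, 293, 307, 359, 455, 466, 470, 522
The 2 values of 293 occupy positions 1–2 → average rank (1+2)/2 = 1.5.
Sample 2 values → pooled ranks: 470→7, 293→1.5, 359→4
Rank sum = 7 + 1.5 + 4 = 12.5

12.5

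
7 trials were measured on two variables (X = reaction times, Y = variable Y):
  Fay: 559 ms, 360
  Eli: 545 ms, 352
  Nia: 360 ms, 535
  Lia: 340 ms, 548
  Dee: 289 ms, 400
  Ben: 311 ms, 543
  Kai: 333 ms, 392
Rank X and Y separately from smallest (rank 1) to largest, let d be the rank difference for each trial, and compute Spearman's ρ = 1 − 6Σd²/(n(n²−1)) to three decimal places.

Ranks of variable 1: 7, 6, 5, 4, 1, 2, 3
Ranks of variable 2: 2, 1, 5, 7, 4, 6, 3
d = r₁ − r₂: 5, 5, 0, -3, -3, -4, 0
d²: 25, 25, 0, 9, 9, 16, 0; Σd² = 84
ρ = 1 − 6·84/(7·48) = 1 − 504/336 = -0.500

-0.500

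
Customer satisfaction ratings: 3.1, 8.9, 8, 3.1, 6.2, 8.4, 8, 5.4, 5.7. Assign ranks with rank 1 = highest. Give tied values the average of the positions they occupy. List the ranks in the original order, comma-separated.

8.5, 1, 3.5, 8.5, 5, 2, 3.5, 7, 6

Sorted (descending): 8.9, 8.4, 8, 8, 6.2, 5.7, 5.4, 3.1, 3.1
The 2 values of 8 occupy positions 3–4 → average rank (3+4)/2 = 3.5.
The 2 values of 3.1 occupy positions 8–9 → average rank (8+9)/2 = 8.5.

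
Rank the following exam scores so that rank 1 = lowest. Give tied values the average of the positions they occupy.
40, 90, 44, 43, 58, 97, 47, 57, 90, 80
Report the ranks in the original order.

1, 8.5, 3, 2, 6, 10, 4, 5, 8.5, 7

Sorted (ascending): 40, 43, 44, 47, 57, 58, 80, 90, 90, 97
The 2 values of 90 occupy positions 8–9 → average rank (8+9)/2 = 8.5.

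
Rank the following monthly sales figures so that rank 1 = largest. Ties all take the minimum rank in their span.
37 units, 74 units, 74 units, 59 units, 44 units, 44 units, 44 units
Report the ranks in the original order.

Sorted (descending): 74, 74, 59, 44, 44, 44, 37
The 2 values of 74 occupy positions 1–2 → each gets rank 1.
The 3 values of 44 occupy positions 4–6 → each gets rank 4.

7, 1, 1, 3, 4, 4, 4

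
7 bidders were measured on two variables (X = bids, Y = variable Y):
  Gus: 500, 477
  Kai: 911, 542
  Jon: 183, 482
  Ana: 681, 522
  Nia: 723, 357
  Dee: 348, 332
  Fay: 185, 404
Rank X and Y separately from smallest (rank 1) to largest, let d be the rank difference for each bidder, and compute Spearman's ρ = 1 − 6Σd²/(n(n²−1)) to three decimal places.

0.321

Ranks of variable 1: 4, 7, 1, 5, 6, 3, 2
Ranks of variable 2: 4, 7, 5, 6, 2, 1, 3
d = r₁ − r₂: 0, 0, -4, -1, 4, 2, -1
d²: 0, 0, 16, 1, 16, 4, 1; Σd² = 38
ρ = 1 − 6·38/(7·48) = 1 − 228/336 = 0.321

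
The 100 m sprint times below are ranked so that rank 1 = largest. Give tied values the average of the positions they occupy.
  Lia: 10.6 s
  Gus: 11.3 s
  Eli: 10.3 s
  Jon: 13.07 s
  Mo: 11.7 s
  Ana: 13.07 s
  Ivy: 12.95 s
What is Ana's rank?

Sorted (descending): 13.07, 13.07, 12.95, 11.7, 11.3, 10.6, 10.3
The 2 values of 13.07 occupy positions 1–2 → average rank (1+2)/2 = 1.5.
Ana has value 13.07 s → rank 1.5.

1.5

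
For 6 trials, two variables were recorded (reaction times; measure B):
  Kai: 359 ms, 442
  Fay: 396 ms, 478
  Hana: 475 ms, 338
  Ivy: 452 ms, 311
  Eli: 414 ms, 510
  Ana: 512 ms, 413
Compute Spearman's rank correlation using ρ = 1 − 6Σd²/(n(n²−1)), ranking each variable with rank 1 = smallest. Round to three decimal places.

-0.543

Ranks of variable 1: 1, 2, 5, 4, 3, 6
Ranks of variable 2: 4, 5, 2, 1, 6, 3
d = r₁ − r₂: -3, -3, 3, 3, -3, 3
d²: 9, 9, 9, 9, 9, 9; Σd² = 54
ρ = 1 − 6·54/(6·35) = 1 − 324/210 = -0.543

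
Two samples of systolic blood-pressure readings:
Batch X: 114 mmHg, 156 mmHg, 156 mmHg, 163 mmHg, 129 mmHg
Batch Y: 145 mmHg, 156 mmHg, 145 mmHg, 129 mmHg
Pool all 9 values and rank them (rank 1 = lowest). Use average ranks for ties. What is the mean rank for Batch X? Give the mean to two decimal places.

Sorted (ascending): 114, 129, 129, 145, 145, 156, 156, 156, 163
The 2 values of 129 occupy positions 2–3 → average rank (2+3)/2 = 2.5.
The 2 values of 145 occupy positions 4–5 → average rank (4+5)/2 = 4.5.
The 3 values of 156 occupy positions 6–8 → average rank 7.
Batch X values → pooled ranks: 114→1, 156→7, 156→7, 163→9, 129→2.5
Mean rank = (1 + 7 + 7 + 9 + 2.5) / 5 = 5.30

5.30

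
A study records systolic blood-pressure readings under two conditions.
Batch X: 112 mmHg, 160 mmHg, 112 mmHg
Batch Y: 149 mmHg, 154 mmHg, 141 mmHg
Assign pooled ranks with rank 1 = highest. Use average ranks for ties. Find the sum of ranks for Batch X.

12

Sorted (descending): 160, 154, 149, 141, 112, 112
The 2 values of 112 occupy positions 5–6 → average rank (5+6)/2 = 5.5.
Batch X values → pooled ranks: 112→5.5, 160→1, 112→5.5
Rank sum = 5.5 + 1 + 5.5 = 12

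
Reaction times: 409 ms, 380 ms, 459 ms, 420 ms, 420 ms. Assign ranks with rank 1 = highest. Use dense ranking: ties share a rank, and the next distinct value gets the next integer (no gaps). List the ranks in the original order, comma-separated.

3, 4, 1, 2, 2

Sorted (descending): 459, 420, 420, 409, 380
The 2 values of 420 share dense rank 2.
Remaining distinct values take the next consecutive integers.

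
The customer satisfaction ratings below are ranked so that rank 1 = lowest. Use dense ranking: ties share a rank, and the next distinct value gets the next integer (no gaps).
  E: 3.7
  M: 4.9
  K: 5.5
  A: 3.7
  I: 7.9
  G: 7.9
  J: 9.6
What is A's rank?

Sorted (ascending): 3.7, 3.7, 4.9, 5.5, 7.9, 7.9, 9.6
The 2 values of 3.7 share dense rank 1.
The 2 values of 7.9 share dense rank 4.
Remaining distinct values take the next consecutive integers.
A has value 3.7 → rank 1.

1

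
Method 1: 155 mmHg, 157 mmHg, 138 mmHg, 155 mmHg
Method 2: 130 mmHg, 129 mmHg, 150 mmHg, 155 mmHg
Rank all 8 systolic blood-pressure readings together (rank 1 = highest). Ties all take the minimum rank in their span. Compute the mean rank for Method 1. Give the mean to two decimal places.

Sorted (descending): 157, 155, 155, 155, 150, 138, 130, 129
The 3 values of 155 occupy positions 2–4 → each gets rank 2.
Method 1 values → pooled ranks: 155→2, 157→1, 138→6, 155→2
Mean rank = (2 + 1 + 6 + 2) / 4 = 2.75

2.75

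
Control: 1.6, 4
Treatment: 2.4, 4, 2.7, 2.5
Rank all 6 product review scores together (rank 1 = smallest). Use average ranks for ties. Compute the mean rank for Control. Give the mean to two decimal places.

Sorted (ascending): 1.6, 2.4, 2.5, 2.7, 4, 4
The 2 values of 4 occupy positions 5–6 → average rank (5+6)/2 = 5.5.
Control values → pooled ranks: 1.6→1, 4→5.5
Mean rank = (1 + 5.5) / 2 = 3.25

3.25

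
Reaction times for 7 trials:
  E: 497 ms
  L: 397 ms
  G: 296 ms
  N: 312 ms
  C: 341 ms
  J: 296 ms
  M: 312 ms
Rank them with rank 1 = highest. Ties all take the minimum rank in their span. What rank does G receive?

6

Sorted (descending): 497, 397, 341, 312, 312, 296, 296
The 2 values of 312 occupy positions 4–5 → each gets rank 4.
The 2 values of 296 occupy positions 6–7 → each gets rank 6.
G has value 296 ms → rank 6.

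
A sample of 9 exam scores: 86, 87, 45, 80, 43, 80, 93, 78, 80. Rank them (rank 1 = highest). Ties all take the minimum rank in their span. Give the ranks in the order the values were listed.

Sorted (descending): 93, 87, 86, 80, 80, 80, 78, 45, 43
The 3 values of 80 occupy positions 4–6 → each gets rank 4.

3, 2, 8, 4, 9, 4, 1, 7, 4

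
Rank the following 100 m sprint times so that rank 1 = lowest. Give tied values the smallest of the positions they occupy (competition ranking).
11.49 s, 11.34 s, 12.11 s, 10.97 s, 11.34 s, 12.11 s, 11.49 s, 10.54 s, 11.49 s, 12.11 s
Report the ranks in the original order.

Sorted (ascending): 10.54, 10.97, 11.34, 11.34, 11.49, 11.49, 11.49, 12.11, 12.11, 12.11
The 2 values of 11.34 occupy positions 3–4 → each gets rank 3.
The 3 values of 11.49 occupy positions 5–7 → each gets rank 5.
The 3 values of 12.11 occupy positions 8–10 → each gets rank 8.

5, 3, 8, 2, 3, 8, 5, 1, 5, 8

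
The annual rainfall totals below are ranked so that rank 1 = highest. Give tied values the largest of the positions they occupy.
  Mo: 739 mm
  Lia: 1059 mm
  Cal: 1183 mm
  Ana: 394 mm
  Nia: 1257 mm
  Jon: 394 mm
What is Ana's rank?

6

Sorted (descending): 1257, 1183, 1059, 739, 394, 394
The 2 values of 394 occupy positions 5–6 → each gets rank 6.
Ana has value 394 mm → rank 6.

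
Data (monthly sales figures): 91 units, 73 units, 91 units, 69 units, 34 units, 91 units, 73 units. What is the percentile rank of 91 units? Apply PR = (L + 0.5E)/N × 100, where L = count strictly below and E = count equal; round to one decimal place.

78.6

N = 7.
Strictly below 91: 4. Equal to 91: 3.
PR = (4 + 0.5·3)/7 × 100 = 78.6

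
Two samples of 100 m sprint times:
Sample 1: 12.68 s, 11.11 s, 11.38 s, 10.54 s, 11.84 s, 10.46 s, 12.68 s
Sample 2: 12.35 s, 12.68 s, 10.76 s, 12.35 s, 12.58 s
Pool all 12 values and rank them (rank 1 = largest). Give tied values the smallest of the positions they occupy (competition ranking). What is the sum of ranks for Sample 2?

Sorted (descending): 12.68, 12.68, 12.68, 12.58, 12.35, 12.35, 11.84, 11.38, 11.11, 10.76, 10.54, 10.46
The 3 values of 12.68 occupy positions 1–3 → each gets rank 1.
The 2 values of 12.35 occupy positions 5–6 → each gets rank 5.
Sample 2 values → pooled ranks: 12.35→5, 12.68→1, 10.76→10, 12.35→5, 12.58→4
Rank sum = 5 + 1 + 10 + 5 + 4 = 25

25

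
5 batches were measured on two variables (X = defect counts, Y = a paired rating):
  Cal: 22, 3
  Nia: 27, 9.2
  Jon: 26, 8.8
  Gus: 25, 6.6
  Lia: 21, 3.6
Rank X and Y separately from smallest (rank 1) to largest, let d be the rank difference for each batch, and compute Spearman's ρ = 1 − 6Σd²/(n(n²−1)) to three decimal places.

Ranks of variable 1: 2, 5, 4, 3, 1
Ranks of variable 2: 1, 5, 4, 3, 2
d = r₁ − r₂: 1, 0, 0, 0, -1
d²: 1, 0, 0, 0, 1; Σd² = 2
ρ = 1 − 6·2/(5·24) = 1 − 12/120 = 0.900

0.900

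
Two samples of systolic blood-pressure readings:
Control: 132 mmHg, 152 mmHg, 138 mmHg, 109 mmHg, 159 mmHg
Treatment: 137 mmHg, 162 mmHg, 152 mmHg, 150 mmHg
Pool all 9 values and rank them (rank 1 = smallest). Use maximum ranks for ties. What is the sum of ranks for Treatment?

24

Sorted (ascending): 109, 132, 137, 138, 150, 152, 152, 159, 162
The 2 values of 152 occupy positions 6–7 → each gets rank 7.
Treatment values → pooled ranks: 137→3, 162→9, 152→7, 150→5
Rank sum = 3 + 9 + 7 + 5 = 24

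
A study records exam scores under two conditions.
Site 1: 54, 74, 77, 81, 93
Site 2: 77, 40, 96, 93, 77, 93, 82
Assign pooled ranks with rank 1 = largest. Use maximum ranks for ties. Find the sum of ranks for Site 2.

Sorted (descending): 96, 93, 93, 93, 82, 81, 77, 77, 77, 74, 54, 40
The 3 values of 93 occupy positions 2–4 → each gets rank 4.
The 3 values of 77 occupy positions 7–9 → each gets rank 9.
Site 2 values → pooled ranks: 77→9, 40→12, 96→1, 93→4, 77→9, 93→4, 82→5
Rank sum = 9 + 12 + 1 + 4 + 9 + 4 + 5 = 44

44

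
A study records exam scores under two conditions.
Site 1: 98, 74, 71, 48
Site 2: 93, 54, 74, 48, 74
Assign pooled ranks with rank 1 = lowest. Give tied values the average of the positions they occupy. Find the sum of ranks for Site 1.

Sorted (ascending): 48, 48, 54, 71, 74, 74, 74, 93, 98
The 2 values of 48 occupy positions 1–2 → average rank (1+2)/2 = 1.5.
The 3 values of 74 occupy positions 5–7 → average rank 6.
Site 1 values → pooled ranks: 98→9, 74→6, 71→4, 48→1.5
Rank sum = 9 + 6 + 4 + 1.5 = 20.5

20.5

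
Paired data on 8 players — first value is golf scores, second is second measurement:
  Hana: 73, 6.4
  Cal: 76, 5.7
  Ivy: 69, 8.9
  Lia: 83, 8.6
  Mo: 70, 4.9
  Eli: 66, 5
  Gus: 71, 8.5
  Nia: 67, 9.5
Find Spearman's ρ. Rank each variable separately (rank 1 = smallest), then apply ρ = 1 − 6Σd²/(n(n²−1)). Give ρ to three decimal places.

Ranks of variable 1: 6, 7, 3, 8, 4, 1, 5, 2
Ranks of variable 2: 4, 3, 7, 6, 1, 2, 5, 8
d = r₁ − r₂: 2, 4, -4, 2, 3, -1, 0, -6
d²: 4, 16, 16, 4, 9, 1, 0, 36; Σd² = 86
ρ = 1 − 6·86/(8·63) = 1 − 516/504 = -0.024

-0.024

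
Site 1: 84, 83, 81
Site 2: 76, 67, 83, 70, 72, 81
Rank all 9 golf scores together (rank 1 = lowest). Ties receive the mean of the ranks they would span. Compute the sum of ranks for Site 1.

Sorted (ascending): 67, 70, 72, 76, 81, 81, 83, 83, 84
The 2 values of 81 occupy positions 5–6 → average rank (5+6)/2 = 5.5.
The 2 values of 83 occupy positions 7–8 → average rank (7+8)/2 = 7.5.
Site 1 values → pooled ranks: 84→9, 83→7.5, 81→5.5
Rank sum = 9 + 7.5 + 5.5 = 22

22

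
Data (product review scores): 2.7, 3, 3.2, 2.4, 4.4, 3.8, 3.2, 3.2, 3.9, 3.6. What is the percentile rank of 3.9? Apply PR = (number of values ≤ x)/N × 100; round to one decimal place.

N = 10.
Strictly below 3.9: 8. Equal to 3.9: 1.
PR = 9/10 × 100 = 90.0

90.0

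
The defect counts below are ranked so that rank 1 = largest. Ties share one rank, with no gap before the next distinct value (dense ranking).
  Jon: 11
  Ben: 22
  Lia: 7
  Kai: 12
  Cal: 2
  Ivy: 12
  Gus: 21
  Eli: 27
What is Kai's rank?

Sorted (descending): 27, 22, 21, 12, 12, 11, 7, 2
The 2 values of 12 share dense rank 4.
Remaining distinct values take the next consecutive integers.
Kai has value 12 → rank 4.

4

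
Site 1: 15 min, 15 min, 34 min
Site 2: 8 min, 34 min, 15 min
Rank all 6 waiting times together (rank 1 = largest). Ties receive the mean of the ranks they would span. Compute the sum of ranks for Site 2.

11.5

Sorted (descending): 34, 34, 15, 15, 15, 8
The 2 values of 34 occupy positions 1–2 → average rank (1+2)/2 = 1.5.
The 3 values of 15 occupy positions 3–5 → average rank 4.
Site 2 values → pooled ranks: 8→6, 34→1.5, 15→4
Rank sum = 6 + 1.5 + 4 = 11.5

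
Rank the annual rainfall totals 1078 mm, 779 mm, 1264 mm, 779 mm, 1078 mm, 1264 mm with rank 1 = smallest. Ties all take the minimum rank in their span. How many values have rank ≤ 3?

4

Sorted (ascending): 779, 779, 1078, 1078, 1264, 1264
The 2 values of 779 occupy positions 1–2 → each gets rank 1.
The 2 values of 1078 occupy positions 3–4 → each gets rank 3.
The 2 values of 1264 occupy positions 5–6 → each gets rank 5.
Ranks ≤ 3: {1, 1, 3, 3} → 4 values.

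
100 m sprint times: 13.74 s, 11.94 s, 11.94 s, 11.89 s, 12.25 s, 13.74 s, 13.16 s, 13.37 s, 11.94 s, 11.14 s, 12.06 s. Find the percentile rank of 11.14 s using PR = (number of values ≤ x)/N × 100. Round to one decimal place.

9.1

N = 11.
Strictly below 11.14: 0. Equal to 11.14: 1.
PR = 1/11 × 100 = 9.1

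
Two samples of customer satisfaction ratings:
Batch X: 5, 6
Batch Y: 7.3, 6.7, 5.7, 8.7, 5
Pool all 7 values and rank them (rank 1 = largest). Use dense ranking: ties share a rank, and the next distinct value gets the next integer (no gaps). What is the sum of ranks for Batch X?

Sorted (descending): 8.7, 7.3, 6.7, 6, 5.7, 5, 5
The 2 values of 5 share dense rank 6.
Remaining distinct values take the next consecutive integers.
Batch X values → pooled ranks: 5→6, 6→4
Rank sum = 6 + 4 = 10

10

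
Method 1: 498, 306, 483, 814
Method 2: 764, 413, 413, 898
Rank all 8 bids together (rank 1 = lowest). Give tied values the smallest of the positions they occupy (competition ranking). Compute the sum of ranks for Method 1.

17

Sorted (ascending): 306, 413, 413, 483, 498, 764, 814, 898
The 2 values of 413 occupy positions 2–3 → each gets rank 2.
Method 1 values → pooled ranks: 498→5, 306→1, 483→4, 814→7
Rank sum = 5 + 1 + 4 + 7 = 17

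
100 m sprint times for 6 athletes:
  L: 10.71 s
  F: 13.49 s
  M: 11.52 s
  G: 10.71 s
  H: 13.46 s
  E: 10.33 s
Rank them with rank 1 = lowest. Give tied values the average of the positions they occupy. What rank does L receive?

Sorted (ascending): 10.33, 10.71, 10.71, 11.52, 13.46, 13.49
The 2 values of 10.71 occupy positions 2–3 → average rank (2+3)/2 = 2.5.
L has value 10.71 s → rank 2.5.

2.5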